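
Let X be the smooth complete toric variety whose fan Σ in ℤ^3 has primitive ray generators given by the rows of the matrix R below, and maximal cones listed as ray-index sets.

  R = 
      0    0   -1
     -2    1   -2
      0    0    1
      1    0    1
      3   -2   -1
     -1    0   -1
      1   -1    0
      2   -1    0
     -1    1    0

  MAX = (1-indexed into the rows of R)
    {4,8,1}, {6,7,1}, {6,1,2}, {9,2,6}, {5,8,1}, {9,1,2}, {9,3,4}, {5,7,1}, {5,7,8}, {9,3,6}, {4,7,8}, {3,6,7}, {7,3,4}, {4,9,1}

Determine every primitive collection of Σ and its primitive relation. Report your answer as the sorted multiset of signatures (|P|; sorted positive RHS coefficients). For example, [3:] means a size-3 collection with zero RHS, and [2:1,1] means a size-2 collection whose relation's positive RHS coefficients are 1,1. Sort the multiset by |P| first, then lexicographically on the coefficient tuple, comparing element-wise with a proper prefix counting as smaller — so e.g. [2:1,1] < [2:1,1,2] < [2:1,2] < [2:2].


18 collections generate NE(X_Σ); each relation:

  • {1,3}:  v_{1} + v_{3} = 0  ⟹  sig = [2:]
  • {4,6}:  v_{4} + v_{6} = 0  ⟹  sig = [2:]
  • {7,9}:  v_{7} + v_{9} = 0  ⟹  sig = [2:]
  • {2,3}:  v_{2} + v_{3} = v_{6} + v_{9}  ⟹  sig = [2:1,1]
  • {2,4}:  v_{2} + v_{4} = v_{1} + v_{9}  ⟹  sig = [2:1,1]
  • {2,7}:  v_{2} + v_{7} = v_{1} + v_{6}  ⟹  sig = [2:1,1]
  • {3,5}:  v_{3} + v_{5} = v_{7} + v_{8}  ⟹  sig = [2:1,1]
  • {3,8}:  v_{3} + v_{8} = v_{4} + v_{7}  ⟹  sig = [2:1,1]
  • {5,9}:  v_{5} + v_{9} = v_{1} + v_{8}  ⟹  sig = [2:1,1]
  • {6,8}:  v_{6} + v_{8} = v_{1} + v_{7}  ⟹  sig = [2:1,1]
  • {8,9}:  v_{8} + v_{9} = v_{1} + v_{4}  ⟹  sig = [2:1,1]
  • {2,5}:  v_{2} + v_{5} = 3·v_{1} + v_{7}  ⟹  sig = [2:1,3]
  • {2,8}:  v_{2} + v_{8} = 2·v_{1}  ⟹  sig = [2:2]
  • {4,5}:  v_{4} + v_{5} = 2·v_{8}  ⟹  sig = [2:2]
  • {5,6}:  v_{5} + v_{6} = 2·v_{1} + 2·v_{7}  ⟹  sig = [2:2,2]
  • {1,4,7}:  v_{1} + v_{4} + v_{7} = v_{8}  ⟹  sig = [3:1]
  • {1,6,9}:  v_{1} + v_{6} + v_{9} = v_{2}  ⟹  sig = [3:1]
  • {1,7,8}:  v_{1} + v_{7} + v_{8} = v_{5}  ⟹  sig = [3:1]

Signatures (|P|; sorted positive RHS coefficients), sorted:
[[2:], [2:], [2:], [2:1,1], [2:1,1], [2:1,1], [2:1,1], [2:1,1], [2:1,1], [2:1,1], [2:1,1], [2:1,3], [2:2], [2:2], [2:2,2], [3:1], [3:1], [3:1]]


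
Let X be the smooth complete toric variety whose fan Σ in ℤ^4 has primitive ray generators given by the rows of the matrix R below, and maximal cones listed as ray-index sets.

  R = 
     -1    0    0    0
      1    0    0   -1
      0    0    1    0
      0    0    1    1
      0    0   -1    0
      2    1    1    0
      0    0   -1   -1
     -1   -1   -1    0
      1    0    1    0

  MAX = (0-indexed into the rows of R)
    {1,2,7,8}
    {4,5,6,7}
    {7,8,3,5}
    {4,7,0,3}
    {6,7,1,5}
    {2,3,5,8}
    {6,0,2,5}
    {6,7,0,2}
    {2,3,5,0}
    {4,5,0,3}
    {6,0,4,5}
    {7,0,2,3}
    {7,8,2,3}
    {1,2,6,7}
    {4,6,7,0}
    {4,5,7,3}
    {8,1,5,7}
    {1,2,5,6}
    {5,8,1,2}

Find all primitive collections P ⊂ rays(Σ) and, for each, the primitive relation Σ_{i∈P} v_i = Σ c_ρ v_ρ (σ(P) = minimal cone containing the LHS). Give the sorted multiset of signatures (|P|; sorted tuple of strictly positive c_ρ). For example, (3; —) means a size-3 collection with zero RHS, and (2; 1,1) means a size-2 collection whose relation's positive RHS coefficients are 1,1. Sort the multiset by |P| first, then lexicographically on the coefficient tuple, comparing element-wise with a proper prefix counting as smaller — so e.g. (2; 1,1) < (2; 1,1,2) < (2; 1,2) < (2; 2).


10 minimal non-faces of Δ(Σ) (on 9 rays):

  P={2,4}:  v_{2} + v_{4} = 0 ; sig = (2; —)
  P={3,6}:  v_{3} + v_{6} = 0 ; sig = (2; —)
  P={0,8}:  v_{0} + v_{8} = v_{2} ; sig = (2; 1)
  P={1,3}:  v_{1} + v_{3} = v_{8} ; sig = (2; 1)
  P={6,8}:  v_{6} + v_{8} = v_{1} ; sig = (2; 1)
  P={0,1}:  v_{0} + v_{1} = v_{2} + v_{6} ; sig = (2; 1,1)
  P={4,8}:  v_{4} + v_{8} = v_{5} + v_{7} ; sig = (2; 1,1)
  P={1,4}:  v_{1} + v_{4} = v_{5} + v_{6} + v_{7} ; sig = (2; 1,1,1)
  P={0,5,7}:  v_{0} + v_{5} + v_{7} = 0 ; sig = (3; —)
  P={2,5,7}:  v_{2} + v_{5} + v_{7} = v_{8} ; sig = (3; 1)

Signatures (|P|; sorted positive RHS coefficients), sorted:
{ (2; —) ×2,  (2; 1) ×3,  (2; 1,1) ×2,  (2; 1,1,1),  (3; —),  (3; 1) }


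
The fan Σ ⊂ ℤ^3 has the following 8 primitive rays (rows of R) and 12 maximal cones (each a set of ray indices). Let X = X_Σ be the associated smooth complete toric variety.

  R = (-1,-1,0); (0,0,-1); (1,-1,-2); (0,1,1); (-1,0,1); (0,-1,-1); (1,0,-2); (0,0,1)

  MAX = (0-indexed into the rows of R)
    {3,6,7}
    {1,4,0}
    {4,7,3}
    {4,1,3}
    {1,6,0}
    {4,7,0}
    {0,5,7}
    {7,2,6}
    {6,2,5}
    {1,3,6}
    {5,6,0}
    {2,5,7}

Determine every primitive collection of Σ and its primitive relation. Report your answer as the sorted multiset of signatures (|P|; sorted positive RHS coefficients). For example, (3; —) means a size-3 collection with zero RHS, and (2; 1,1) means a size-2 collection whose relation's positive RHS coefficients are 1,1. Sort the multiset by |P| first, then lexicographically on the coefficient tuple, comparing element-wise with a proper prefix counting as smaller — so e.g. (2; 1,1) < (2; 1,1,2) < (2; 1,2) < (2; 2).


12 collections generate NE(X_Σ); each relation:

  {1,7}:  v_{1} + v_{7} = 0  so sig = (2; —)
  {3,5}:  v_{3} + v_{5} = 0  so sig = (2; —)
  {0,3}:  v_{0} + v_{3} = v_{4}  so sig = (2; 1)
  {2,4}:  v_{2} + v_{4} = v_{5}  so sig = (2; 1)
  {4,5}:  v_{4} + v_{5} = v_{0}  so sig = (2; 1)
  {4,6}:  v_{4} + v_{6} = v_{1}  so sig = (2; 1)
  {1,2}:  v_{1} + v_{2} = v_{5} + v_{6}  so sig = (2; 1,1)
  {1,5}:  v_{1} + v_{5} = v_{0} + v_{6}  so sig = (2; 1,1)
  {2,3}:  v_{2} + v_{3} = v_{6} + v_{7}  so sig = (2; 1,1)
  {0,2}:  v_{0} + v_{2} = 2·v_{5}  so sig = (2; 2)
  {0,6,7}:  v_{0} + v_{6} + v_{7} = v_{5}  so sig = (3; 1)
  {5,6,7}:  v_{5} + v_{6} + v_{7} = v_{2}  so sig = (3; 1)

Sorted signature multiset PRS(X):
    (2; —)
    (2; —)
    (2; 1)
    (2; 1)
    (2; 1)
    (2; 1)
    (2; 1,1)
    (2; 1,1)
    (2; 1,1)
    (2; 2)
    (3; 1)
    (3; 1)


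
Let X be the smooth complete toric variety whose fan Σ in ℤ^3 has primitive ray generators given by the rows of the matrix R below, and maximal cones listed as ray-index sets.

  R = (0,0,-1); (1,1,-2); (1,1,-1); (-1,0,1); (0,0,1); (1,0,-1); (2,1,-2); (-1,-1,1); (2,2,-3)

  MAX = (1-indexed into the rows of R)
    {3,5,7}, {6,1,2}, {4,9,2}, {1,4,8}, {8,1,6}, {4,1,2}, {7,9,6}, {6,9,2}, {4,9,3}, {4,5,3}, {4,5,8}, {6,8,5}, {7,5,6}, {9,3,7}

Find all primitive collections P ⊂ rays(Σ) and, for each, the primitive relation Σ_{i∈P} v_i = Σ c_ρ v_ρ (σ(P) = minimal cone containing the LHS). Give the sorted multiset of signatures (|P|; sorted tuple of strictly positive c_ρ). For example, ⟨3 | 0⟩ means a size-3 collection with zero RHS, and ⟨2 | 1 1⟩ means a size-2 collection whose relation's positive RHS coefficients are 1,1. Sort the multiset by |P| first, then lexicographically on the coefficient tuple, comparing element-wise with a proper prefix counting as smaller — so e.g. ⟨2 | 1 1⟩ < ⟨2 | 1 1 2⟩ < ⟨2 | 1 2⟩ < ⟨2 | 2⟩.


15 minimal non-faces of Δ(Σ) (on 9 rays):

  • {1,5}:  v_{1} + v_{5} = 0 ; sig = ⟨2 | 0⟩
  • {3,8}:  v_{3} + v_{8} = 0 ; sig = ⟨2 | 0⟩
  • {4,6}:  v_{4} + v_{6} = 0 ; sig = ⟨2 | 0⟩
  • {1,3}:  v_{1} + v_{3} = v_{2} ; sig = ⟨2 | 1⟩
  • {2,3}:  v_{2} + v_{3} = v_{9} ; sig = ⟨2 | 1⟩
  • {2,5}:  v_{2} + v_{5} = v_{3} ; sig = ⟨2 | 1⟩
  • {2,8}:  v_{2} + v_{8} = v_{1} ; sig = ⟨2 | 1⟩
  • {3,6}:  v_{3} + v_{6} = v_{7} ; sig = ⟨2 | 1⟩
  • {4,7}:  v_{4} + v_{7} = v_{3} ; sig = ⟨2 | 1⟩
  • {7,8}:  v_{7} + v_{8} = v_{6} ; sig = ⟨2 | 1⟩
  • {8,9}:  v_{8} + v_{9} = v_{2} ; sig = ⟨2 | 1⟩
  • {1,7}:  v_{1} + v_{7} = v_{2} + v_{6} ; sig = ⟨2 | 1 1⟩
  • {2,7}:  v_{2} + v_{7} = v_{6} + v_{9} ; sig = ⟨2 | 1 1⟩
  • {1,9}:  v_{1} + v_{9} = 2·v_{2} ; sig = ⟨2 | 2⟩
  • {5,9}:  v_{5} + v_{9} = 2·v_{3} ; sig = ⟨2 | 2⟩

Hence PRS(X_Σ) =
{ ⟨2 | 0⟩ ×3,  ⟨2 | 1⟩ ×8,  ⟨2 | 1 1⟩ ×2,  ⟨2 | 2⟩ ×2 }


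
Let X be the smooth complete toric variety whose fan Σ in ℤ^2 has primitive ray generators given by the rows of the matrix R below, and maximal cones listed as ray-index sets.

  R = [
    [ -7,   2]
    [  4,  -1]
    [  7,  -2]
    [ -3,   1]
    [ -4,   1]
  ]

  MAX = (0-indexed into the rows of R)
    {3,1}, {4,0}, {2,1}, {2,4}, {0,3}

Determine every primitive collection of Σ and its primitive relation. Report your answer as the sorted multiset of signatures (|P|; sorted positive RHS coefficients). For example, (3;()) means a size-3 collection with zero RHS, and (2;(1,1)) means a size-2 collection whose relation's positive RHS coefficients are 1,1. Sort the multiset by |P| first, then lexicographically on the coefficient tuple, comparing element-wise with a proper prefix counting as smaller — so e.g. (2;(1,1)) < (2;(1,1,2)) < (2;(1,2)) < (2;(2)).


5 collections generate NE(X_Σ); each relation:

  P={0,2}:  v_{0} + v_{2} = 0  ⇒ sig = (2;())
  P={1,4}:  v_{1} + v_{4} = 0  ⇒ sig = (2;())
  P={0,1}:  v_{0} + v_{1} = v_{3}  ⇒ sig = (2;(1))
  P={2,3}:  v_{2} + v_{3} = v_{1}  ⇒ sig = (2;(1))
  P={3,4}:  v_{3} + v_{4} = v_{0}  ⇒ sig = (2;(1))

Hence PRS(X_Σ) =
{ (2;()) ×2,  (2;(1)) ×3 }


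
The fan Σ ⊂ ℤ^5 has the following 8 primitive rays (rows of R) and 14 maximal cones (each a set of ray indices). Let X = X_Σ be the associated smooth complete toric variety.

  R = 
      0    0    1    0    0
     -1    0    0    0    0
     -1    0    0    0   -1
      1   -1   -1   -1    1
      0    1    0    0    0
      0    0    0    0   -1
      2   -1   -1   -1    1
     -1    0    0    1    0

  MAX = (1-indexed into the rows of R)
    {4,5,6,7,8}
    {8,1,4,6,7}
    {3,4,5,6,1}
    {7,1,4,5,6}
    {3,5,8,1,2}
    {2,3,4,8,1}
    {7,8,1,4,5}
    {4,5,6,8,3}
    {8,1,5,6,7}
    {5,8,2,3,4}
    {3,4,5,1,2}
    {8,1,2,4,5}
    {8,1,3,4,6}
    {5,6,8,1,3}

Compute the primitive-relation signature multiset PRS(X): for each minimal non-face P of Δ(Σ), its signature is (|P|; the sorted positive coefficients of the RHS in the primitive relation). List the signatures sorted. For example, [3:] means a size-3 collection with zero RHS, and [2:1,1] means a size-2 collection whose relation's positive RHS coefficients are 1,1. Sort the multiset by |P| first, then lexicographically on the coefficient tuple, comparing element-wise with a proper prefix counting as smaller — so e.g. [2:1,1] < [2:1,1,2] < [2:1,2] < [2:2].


5 minimal non-faces of Δ(Σ) (on 8 rays):

  P={2,6}:  v_{2} + v_{6} = v_{3}  ⟹  sig = [2:1]
  P={2,7}:  v_{2} + v_{7} = v_{4}  ⟹  sig = [2:1]
  P={3,7}:  v_{3} + v_{7} = v_{4} + v_{6}  ⟹  sig = [2:1,1]
  P={1,4,5,6,8}:  v_{1} + v_{4} + v_{5} + v_{6} + v_{8} = 0  ⟹  sig = [5:]
  P={1,3,4,5,8}:  v_{1} + v_{3} + v_{4} + v_{5} + v_{8} = v_{2}  ⟹  sig = [5:1]

so the primitive-relation signature multiset is
    |P|=2: 3 collections, coeffs (1), (1), (1,1)
    |P|=5: 2 collections, coeffs (), (1)


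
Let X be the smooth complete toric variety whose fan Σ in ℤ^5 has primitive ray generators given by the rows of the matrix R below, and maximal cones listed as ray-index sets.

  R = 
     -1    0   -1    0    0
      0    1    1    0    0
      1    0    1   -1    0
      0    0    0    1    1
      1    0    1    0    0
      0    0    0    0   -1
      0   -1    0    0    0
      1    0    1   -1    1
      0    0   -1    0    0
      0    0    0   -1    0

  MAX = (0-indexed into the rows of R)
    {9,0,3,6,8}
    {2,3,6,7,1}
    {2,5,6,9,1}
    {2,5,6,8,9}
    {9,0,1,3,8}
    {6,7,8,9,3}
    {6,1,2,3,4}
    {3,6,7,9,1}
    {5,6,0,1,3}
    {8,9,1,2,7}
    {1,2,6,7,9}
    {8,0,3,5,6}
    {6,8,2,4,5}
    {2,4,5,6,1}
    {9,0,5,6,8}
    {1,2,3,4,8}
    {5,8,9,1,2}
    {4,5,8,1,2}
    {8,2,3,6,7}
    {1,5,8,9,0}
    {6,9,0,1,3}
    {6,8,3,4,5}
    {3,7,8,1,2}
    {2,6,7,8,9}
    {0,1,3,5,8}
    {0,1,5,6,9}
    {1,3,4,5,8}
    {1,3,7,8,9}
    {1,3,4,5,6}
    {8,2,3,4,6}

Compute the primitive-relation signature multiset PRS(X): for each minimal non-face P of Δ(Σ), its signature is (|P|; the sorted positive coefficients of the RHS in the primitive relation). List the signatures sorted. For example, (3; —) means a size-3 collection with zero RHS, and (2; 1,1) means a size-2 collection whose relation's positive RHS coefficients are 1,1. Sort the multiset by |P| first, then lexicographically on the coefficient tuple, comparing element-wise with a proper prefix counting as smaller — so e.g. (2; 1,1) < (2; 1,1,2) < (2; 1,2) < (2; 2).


Σ has 10 primitive collections:

  • {0,4}:  v_{0} + v_{4} = 0  →  sig = (2; —)
  • {0,2}:  v_{0} + v_{2} = v_{9}  →  sig = (2; 1)
  • {4,9}:  v_{4} + v_{9} = v_{2}  →  sig = (2; 1)
  • {5,7}:  v_{5} + v_{7} = v_{2}  →  sig = (2; 1)
  • {0,7}:  v_{0} + v_{7} = v_{3} + 2·v_{9}  →  sig = (2; 1,2)
  • {4,7}:  v_{4} + v_{7} = 2·v_{2} + v_{3}  →  sig = (2; 1,2)
  • {1,6,8}:  v_{1} + v_{6} + v_{8} = 0  →  sig = (3; —)
  • {3,5,9}:  v_{3} + v_{5} + v_{9} = 0  →  sig = (3; —)
  • {2,3,5}:  v_{2} + v_{3} + v_{5} = v_{4}  →  sig = (3; 1)
  • {2,3,9}:  v_{2} + v_{3} + v_{9} = v_{7}  →  sig = (3; 1)

Sorted signature multiset PRS(X):
{ (2; —),  (2; 1) ×3,  (2; 1,2) ×2,  (3; —) ×2,  (3; 1) ×2 }


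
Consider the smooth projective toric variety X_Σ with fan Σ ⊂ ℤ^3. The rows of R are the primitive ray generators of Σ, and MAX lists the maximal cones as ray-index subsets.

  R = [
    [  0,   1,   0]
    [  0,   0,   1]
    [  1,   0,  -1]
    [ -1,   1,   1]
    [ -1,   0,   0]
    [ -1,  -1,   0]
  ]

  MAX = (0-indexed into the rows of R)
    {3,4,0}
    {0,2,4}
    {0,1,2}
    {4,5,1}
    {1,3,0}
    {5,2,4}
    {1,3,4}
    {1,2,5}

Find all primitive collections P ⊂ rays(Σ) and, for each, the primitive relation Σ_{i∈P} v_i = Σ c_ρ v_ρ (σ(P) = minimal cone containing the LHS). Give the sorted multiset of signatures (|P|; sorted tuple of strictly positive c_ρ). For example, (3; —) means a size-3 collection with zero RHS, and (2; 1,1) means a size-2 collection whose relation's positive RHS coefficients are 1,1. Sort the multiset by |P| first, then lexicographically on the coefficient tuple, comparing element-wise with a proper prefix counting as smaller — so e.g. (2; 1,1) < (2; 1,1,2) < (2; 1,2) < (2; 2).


Primitive collections (5):

  P = {0,5}:  v_{0} + v_{5} = v_{4} — sig = (2; 1)
  P = {2,3}:  v_{2} + v_{3} = v_{0} — sig = (2; 1)
  P = {3,5}:  v_{3} + v_{5} = v_{1} + 2·v_{4} — sig = (2; 1,2)
  P = {1,2,4}:  v_{1} + v_{2} + v_{4} = 0 — sig = (3; —)
  P = {0,1,4}:  v_{0} + v_{1} + v_{4} = v_{3} — sig = (3; 1)

Sorted signature multiset PRS(X):
    |P|=2: 3 collections, coeffs (1), (1), (1,2)
    |P|=3: 2 collections, coeffs (), (1)


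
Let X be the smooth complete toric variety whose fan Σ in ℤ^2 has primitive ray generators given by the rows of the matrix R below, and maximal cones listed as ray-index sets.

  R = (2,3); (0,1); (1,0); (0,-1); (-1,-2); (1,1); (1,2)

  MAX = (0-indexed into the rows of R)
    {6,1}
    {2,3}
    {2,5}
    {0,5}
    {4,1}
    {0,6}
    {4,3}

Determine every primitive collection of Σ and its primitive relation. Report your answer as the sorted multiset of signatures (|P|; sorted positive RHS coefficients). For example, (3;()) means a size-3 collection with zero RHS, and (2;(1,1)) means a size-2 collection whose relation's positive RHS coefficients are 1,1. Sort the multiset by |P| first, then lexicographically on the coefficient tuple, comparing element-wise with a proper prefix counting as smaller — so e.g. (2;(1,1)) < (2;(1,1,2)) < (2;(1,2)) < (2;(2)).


Σ has 14 primitive collections:

  P = {1,3}:  v_{1} + v_{3} = 0  ⇒ sig = (2;())
  P = {4,6}:  v_{4} + v_{6} = 0  ⇒ sig = (2;())
  P = {0,4}:  v_{0} + v_{4} = v_{5}  ⇒ sig = (2;(1))
  P = {1,2}:  v_{1} + v_{2} = v_{5}  ⇒ sig = (2;(1))
  P = {1,5}:  v_{1} + v_{5} = v_{6}  ⇒ sig = (2;(1))
  P = {3,5}:  v_{3} + v_{5} = v_{2}  ⇒ sig = (2;(1))
  P = {3,6}:  v_{3} + v_{6} = v_{5}  ⇒ sig = (2;(1))
  P = {4,5}:  v_{4} + v_{5} = v_{3}  ⇒ sig = (2;(1))
  P = {5,6}:  v_{5} + v_{6} = v_{0}  ⇒ sig = (2;(1))
  P = {0,1}:  v_{0} + v_{1} = 2·v_{6}  ⇒ sig = (2;(2))
  P = {0,3}:  v_{0} + v_{3} = 2·v_{5}  ⇒ sig = (2;(2))
  P = {2,4}:  v_{2} + v_{4} = 2·v_{3}  ⇒ sig = (2;(2))
  P = {2,6}:  v_{2} + v_{6} = 2·v_{5}  ⇒ sig = (2;(2))
  P = {0,2}:  v_{0} + v_{2} = 3·v_{5}  ⇒ sig = (2;(3))

Hence PRS(X_Σ) =
    (2;())
    (2;())
    (2;(1))
    (2;(1))
    (2;(1))
    (2;(1))
    (2;(1))
    (2;(1))
    (2;(1))
    (2;(2))
    (2;(2))
    (2;(2))
    (2;(2))
    (2;(3))


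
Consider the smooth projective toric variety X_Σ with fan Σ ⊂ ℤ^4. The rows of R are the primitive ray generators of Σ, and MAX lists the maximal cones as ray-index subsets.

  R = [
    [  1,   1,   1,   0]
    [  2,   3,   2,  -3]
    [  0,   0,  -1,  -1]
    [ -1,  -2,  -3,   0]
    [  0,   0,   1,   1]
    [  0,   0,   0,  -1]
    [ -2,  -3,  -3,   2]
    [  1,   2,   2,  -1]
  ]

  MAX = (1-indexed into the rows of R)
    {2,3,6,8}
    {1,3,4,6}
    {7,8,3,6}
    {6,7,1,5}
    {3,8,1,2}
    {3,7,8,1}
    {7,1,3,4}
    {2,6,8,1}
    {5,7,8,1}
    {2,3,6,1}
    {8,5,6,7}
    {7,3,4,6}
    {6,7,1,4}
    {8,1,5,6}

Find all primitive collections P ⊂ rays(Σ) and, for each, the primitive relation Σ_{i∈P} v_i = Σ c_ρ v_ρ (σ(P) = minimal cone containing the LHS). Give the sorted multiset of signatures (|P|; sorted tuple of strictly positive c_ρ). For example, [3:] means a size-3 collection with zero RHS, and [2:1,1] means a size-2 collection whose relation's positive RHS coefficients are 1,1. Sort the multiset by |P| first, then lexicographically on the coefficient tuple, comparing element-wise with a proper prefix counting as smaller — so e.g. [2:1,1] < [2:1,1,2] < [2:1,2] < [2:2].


|primitive collections| = 9. Relations:

  • {3,5}:  v_{3} + v_{5} = 0  so sig = [2:]
  • {2,7}:  v_{2} + v_{7} = v_{3}  so sig = [2:1]
  • {4,8}:  v_{4} + v_{8} = v_{3}  so sig = [2:1]
  • {2,5}:  v_{2} + v_{5} = v_{1} + v_{6} + v_{8}  so sig = [2:1,1,1]
  • {4,5}:  v_{4} + v_{5} = v_{1} + v_{6} + v_{7}  so sig = [2:1,1,1]
  • {2,4}:  v_{2} + v_{4} = v_{1} + 2·v_{3} + v_{6}  so sig = [2:1,1,2]
  • {1,6,7,8}:  v_{1} + v_{6} + v_{7} + v_{8} = 0  so sig = [4:]
  • {1,3,6,7}:  v_{1} + v_{3} + v_{6} + v_{7} = v_{4}  so sig = [4:1]
  • {1,3,6,8}:  v_{1} + v_{3} + v_{6} + v_{8} = v_{2}  so sig = [4:1]

Hence PRS(X_Σ) =
    [2:]
    [2:1]
    [2:1]
    [2:1,1,1]
    [2:1,1,1]
    [2:1,1,2]
    [4:]
    [4:1]
    [4:1]


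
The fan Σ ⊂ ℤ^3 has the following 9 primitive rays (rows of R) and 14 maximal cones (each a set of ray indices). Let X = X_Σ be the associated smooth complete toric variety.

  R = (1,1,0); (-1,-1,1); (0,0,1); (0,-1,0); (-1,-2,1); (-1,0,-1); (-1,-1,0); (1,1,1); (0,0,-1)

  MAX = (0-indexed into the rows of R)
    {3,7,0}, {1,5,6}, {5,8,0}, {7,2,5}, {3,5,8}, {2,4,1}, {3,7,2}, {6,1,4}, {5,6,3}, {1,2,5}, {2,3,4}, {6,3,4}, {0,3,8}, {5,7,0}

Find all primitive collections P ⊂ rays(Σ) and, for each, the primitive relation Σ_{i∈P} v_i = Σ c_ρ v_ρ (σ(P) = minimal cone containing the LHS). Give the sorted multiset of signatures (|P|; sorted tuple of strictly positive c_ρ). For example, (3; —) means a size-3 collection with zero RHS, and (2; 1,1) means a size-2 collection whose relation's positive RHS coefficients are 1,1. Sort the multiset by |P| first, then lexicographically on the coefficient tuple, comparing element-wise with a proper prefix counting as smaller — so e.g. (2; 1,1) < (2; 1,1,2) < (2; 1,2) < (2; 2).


Minimal non-faces — 18 found among 9 rays, 14 max cones:

  • {0,6}:  v_{0} + v_{6} = 0  →  sig = (2; —)
  • {2,8}:  v_{2} + v_{8} = 0  →  sig = (2; —)
  • {0,1}:  v_{0} + v_{1} = v_{2}  →  sig = (2; 1)
  • {0,2}:  v_{0} + v_{2} = v_{7}  →  sig = (2; 1)
  • {1,3}:  v_{1} + v_{3} = v_{4}  →  sig = (2; 1)
  • {1,8}:  v_{1} + v_{8} = v_{6}  →  sig = (2; 1)
  • {2,6}:  v_{2} + v_{6} = v_{1}  →  sig = (2; 1)
  • {6,7}:  v_{6} + v_{7} = v_{2}  →  sig = (2; 1)
  • {7,8}:  v_{7} + v_{8} = v_{0}  →  sig = (2; 1)
  • {0,4}:  v_{0} + v_{4} = v_{2} + v_{3}  →  sig = (2; 1,1)
  • {4,8}:  v_{4} + v_{8} = v_{3} + v_{6}  →  sig = (2; 1,1)
  • {6,8}:  v_{6} + v_{8} = v_{3} + v_{5}  →  sig = (2; 1,1)
  • {4,7}:  v_{4} + v_{7} = 2·v_{2} + v_{3}  →  sig = (2; 1,2)
  • {1,7}:  v_{1} + v_{7} = 2·v_{2}  →  sig = (2; 2)
  • {4,5}:  v_{4} + v_{5} = 2·v_{6}  →  sig = (2; 2)
  • {3,5,7}:  v_{3} + v_{5} + v_{7} = 0  →  sig = (3; —)
  • {0,3,5}:  v_{0} + v_{3} + v_{5} = v_{8}  →  sig = (3; 1)
  • {2,3,5}:  v_{2} + v_{3} + v_{5} = v_{6}  →  sig = (3; 1)

so the primitive-relation signature multiset is
[(2; —), (2; —), (2; 1), (2; 1), (2; 1), (2; 1), (2; 1), (2; 1), (2; 1), (2; 1,1), (2; 1,1), (2; 1,1), (2; 1,2), (2; 2), (2; 2), (3; —), (3; 1), (3; 1)]


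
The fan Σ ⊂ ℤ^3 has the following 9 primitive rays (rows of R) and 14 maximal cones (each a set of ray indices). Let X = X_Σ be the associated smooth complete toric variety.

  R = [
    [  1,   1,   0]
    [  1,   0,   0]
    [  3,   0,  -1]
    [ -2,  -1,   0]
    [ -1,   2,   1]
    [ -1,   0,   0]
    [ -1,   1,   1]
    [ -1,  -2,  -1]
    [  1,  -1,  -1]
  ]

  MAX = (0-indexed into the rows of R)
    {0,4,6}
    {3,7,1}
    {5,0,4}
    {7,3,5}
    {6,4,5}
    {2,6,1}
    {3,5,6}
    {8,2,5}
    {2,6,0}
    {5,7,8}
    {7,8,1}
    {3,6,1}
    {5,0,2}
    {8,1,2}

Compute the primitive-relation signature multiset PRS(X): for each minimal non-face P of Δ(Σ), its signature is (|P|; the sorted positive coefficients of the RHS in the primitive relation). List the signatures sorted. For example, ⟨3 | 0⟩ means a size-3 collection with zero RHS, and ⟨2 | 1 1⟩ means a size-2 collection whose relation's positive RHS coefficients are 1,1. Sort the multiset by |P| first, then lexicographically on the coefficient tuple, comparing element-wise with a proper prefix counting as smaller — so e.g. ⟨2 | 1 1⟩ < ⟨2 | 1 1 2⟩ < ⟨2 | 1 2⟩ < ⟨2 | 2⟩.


|primitive collections| = 17. Relations:

  P = {1,5}:  v_{1} + v_{5} = 0  ⟹  sig = ⟨2 | 0⟩
  P = {6,8}:  v_{6} + v_{8} = 0  ⟹  sig = ⟨2 | 0⟩
  P = {0,3}:  v_{0} + v_{3} = v_{5}  ⟹  sig = ⟨2 | 1⟩
  P = {2,3}:  v_{2} + v_{3} = v_{8}  ⟹  sig = ⟨2 | 1⟩
  P = {3,8}:  v_{3} + v_{8} = v_{7}  ⟹  sig = ⟨2 | 1⟩
  P = {6,7}:  v_{6} + v_{7} = v_{3}  ⟹  sig = ⟨2 | 1⟩
  P = {0,1}:  v_{0} + v_{1} = v_{2} + v_{6}  ⟹  sig = ⟨2 | 1 1⟩
  P = {0,7}:  v_{0} + v_{7} = v_{5} + v_{8}  ⟹  sig = ⟨2 | 1 1⟩
  P = {0,8}:  v_{0} + v_{8} = v_{2} + v_{5}  ⟹  sig = ⟨2 | 1 1⟩
  P = {1,4}:  v_{1} + v_{4} = v_{0} + v_{6}  ⟹  sig = ⟨2 | 1 1⟩
  P = {4,8}:  v_{4} + v_{8} = v_{0} + v_{5}  ⟹  sig = ⟨2 | 1 1⟩
  P = {3,4}:  v_{3} + v_{4} = 2·v_{5} + v_{6}  ⟹  sig = ⟨2 | 1 2⟩
  P = {2,4}:  v_{2} + v_{4} = 2·v_{0}  ⟹  sig = ⟨2 | 2⟩
  P = {2,7}:  v_{2} + v_{7} = 2·v_{8}  ⟹  sig = ⟨2 | 2⟩
  P = {4,7}:  v_{4} + v_{7} = 2·v_{5}  ⟹  sig = ⟨2 | 2⟩
  P = {0,5,6}:  v_{0} + v_{5} + v_{6} = v_{4}  ⟹  sig = ⟨3 | 1⟩
  P = {2,5,6}:  v_{2} + v_{5} + v_{6} = v_{0}  ⟹  sig = ⟨3 | 1⟩

Hence PRS(X_Σ) =
[⟨2 | 0⟩, ⟨2 | 0⟩, ⟨2 | 1⟩, ⟨2 | 1⟩, ⟨2 | 1⟩, ⟨2 | 1⟩, ⟨2 | 1 1⟩, ⟨2 | 1 1⟩, ⟨2 | 1 1⟩, ⟨2 | 1 1⟩, ⟨2 | 1 1⟩, ⟨2 | 1 2⟩, ⟨2 | 2⟩, ⟨2 | 2⟩, ⟨2 | 2⟩, ⟨3 | 1⟩, ⟨3 | 1⟩]


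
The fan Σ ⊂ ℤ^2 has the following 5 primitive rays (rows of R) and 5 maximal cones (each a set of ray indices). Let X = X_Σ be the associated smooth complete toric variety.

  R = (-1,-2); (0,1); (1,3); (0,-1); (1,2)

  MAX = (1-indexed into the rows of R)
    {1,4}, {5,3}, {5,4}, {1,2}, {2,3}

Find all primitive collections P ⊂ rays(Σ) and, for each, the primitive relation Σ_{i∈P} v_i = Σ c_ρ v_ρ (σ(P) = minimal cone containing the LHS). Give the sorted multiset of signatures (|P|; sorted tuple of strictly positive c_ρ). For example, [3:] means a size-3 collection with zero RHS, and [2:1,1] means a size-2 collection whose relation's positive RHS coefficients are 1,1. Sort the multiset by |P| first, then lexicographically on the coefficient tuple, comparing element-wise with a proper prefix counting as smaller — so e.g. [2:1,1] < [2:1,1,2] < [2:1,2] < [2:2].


5 collections generate NE(X_Σ); each relation:

  {1,5}:  v_{1} + v_{5} = 0  →  sig = [2:]
  {2,4}:  v_{2} + v_{4} = 0  →  sig = [2:]
  {1,3}:  v_{1} + v_{3} = v_{2}  →  sig = [2:1]
  {2,5}:  v_{2} + v_{5} = v_{3}  →  sig = [2:1]
  {3,4}:  v_{3} + v_{4} = v_{5}  →  sig = [2:1]

Signatures (|P|; sorted positive RHS coefficients), sorted:
[[2:], [2:], [2:1], [2:1], [2:1]]


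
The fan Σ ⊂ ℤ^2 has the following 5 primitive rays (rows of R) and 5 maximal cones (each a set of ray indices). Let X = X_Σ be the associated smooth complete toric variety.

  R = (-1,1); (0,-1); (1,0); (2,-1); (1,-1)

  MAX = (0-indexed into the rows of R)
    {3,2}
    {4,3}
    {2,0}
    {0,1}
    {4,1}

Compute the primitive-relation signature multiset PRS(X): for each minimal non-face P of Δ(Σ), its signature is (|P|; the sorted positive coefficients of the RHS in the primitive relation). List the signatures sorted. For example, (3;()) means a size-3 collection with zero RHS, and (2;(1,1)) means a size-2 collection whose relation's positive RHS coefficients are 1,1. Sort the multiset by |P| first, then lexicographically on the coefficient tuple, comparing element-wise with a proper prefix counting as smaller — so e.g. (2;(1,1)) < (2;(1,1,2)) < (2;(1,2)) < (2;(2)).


|primitive collections| = 5. Relations:

  P={0,4}:  v_{0} + v_{4} = 0 — sig = (2;())
  P={0,3}:  v_{0} + v_{3} = v_{2} — sig = (2;(1))
  P={1,2}:  v_{1} + v_{2} = v_{4} — sig = (2;(1))
  P={2,4}:  v_{2} + v_{4} = v_{3} — sig = (2;(1))
  P={1,3}:  v_{1} + v_{3} = 2·v_{4} — sig = (2;(2))

Hence PRS(X_Σ) =
[(2;()), (2;(1)), (2;(1)), (2;(1)), (2;(2))]


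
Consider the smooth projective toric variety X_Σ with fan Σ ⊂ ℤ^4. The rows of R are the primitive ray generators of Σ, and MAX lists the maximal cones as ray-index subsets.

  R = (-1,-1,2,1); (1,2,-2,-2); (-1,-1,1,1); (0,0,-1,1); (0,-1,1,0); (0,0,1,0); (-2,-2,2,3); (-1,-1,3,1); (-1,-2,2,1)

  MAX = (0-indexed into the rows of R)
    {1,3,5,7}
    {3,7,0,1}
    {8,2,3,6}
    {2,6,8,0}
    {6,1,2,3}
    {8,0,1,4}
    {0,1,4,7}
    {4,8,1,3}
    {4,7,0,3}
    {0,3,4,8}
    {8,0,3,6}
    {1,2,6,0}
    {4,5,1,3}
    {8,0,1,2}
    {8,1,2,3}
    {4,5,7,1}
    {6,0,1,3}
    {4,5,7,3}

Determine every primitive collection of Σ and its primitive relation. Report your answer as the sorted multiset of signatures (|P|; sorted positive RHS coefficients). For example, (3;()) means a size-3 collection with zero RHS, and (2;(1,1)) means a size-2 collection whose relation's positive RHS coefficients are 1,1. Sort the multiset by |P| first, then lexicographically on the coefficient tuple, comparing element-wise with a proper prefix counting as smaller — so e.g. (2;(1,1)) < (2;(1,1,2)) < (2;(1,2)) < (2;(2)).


14 minimal non-faces of Δ(Σ) (on 9 rays):

  P = {0,5}:  v_{0} + v_{5} = v_{7}  so sig = (2;(1))
  P = {2,4}:  v_{2} + v_{4} = v_{8}  so sig = (2;(1))
  P = {2,5}:  v_{2} + v_{5} = v_{0}  so sig = (2;(1))
  P = {5,8}:  v_{5} + v_{8} = v_{0} + v_{4}  so sig = (2;(1,1))
  P = {4,6}:  v_{4} + v_{6} = v_{0} + v_{3} + v_{8}  so sig = (2;(1,1,1))
  P = {5,6}:  v_{5} + v_{6} = 2·v_{0} + v_{3}  so sig = (2;(1,2))
  P = {7,8}:  v_{7} + v_{8} = 2·v_{0} + v_{4}  so sig = (2;(1,2))
  P = {6,7}:  v_{6} + v_{7} = 3·v_{0} + v_{3}  so sig = (2;(1,3))
  P = {2,7}:  v_{2} + v_{7} = 2·v_{0}  so sig = (2;(2))
  P = {0,2,3}:  v_{0} + v_{2} + v_{3} = v_{6}  so sig = (3;(1))
  P = {1,6,8}:  v_{1} + v_{6} + v_{8} = 2·v_{2}  so sig = (3;(2))
  P = {0,1,3,4}:  v_{0} + v_{1} + v_{3} + v_{4} = 0  so sig = (4;())
  P = {0,1,3,8}:  v_{0} + v_{1} + v_{3} + v_{8} = v_{2}  so sig = (4;(1))
  P = {1,3,4,7}:  v_{1} + v_{3} + v_{4} + v_{7} = v_{5}  so sig = (4;(1))

Signatures (|P|; sorted positive RHS coefficients), sorted:
    |P|=2: 9 collections, coeffs (1), (1), (1), (1,1), (1,1,1), (1,2), (1,2), (1,3), (2)
    |P|=3: 2 collections, coeffs (1), (2)
    |P|=4: 3 collections, coeffs (), (1), (1)


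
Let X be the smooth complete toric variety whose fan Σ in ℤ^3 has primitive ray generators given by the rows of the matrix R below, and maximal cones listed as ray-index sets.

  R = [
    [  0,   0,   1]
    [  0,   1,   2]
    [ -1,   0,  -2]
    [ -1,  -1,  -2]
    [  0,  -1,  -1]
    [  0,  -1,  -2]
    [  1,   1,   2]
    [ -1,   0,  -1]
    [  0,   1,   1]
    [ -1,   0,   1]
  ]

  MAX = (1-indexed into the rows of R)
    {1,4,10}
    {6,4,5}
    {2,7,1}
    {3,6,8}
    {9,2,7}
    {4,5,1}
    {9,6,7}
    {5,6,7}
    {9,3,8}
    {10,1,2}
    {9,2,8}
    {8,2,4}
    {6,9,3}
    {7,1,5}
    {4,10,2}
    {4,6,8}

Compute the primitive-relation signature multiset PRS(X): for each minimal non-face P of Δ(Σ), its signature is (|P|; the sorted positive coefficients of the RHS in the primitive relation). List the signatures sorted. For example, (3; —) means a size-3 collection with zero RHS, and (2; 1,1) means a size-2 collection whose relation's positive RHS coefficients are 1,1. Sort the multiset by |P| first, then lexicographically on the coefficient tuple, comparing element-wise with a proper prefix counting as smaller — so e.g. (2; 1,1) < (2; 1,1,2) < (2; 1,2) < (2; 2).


Minimal non-faces — 23 found among 10 rays, 16 max cones:

  • {2,6}:  v_{2} + v_{6} = 0  →  sig = (2; —)
  • {4,7}:  v_{4} + v_{7} = 0  →  sig = (2; —)
  • {5,9}:  v_{5} + v_{9} = 0  →  sig = (2; —)
  • {1,3}:  v_{1} + v_{3} = v_{8}  →  sig = (2; 1)
  • {1,6}:  v_{1} + v_{6} = v_{5}  →  sig = (2; 1)
  • {1,9}:  v_{1} + v_{9} = v_{2}  →  sig = (2; 1)
  • {2,5}:  v_{2} + v_{5} = v_{1}  →  sig = (2; 1)
  • {4,9}:  v_{4} + v_{9} = v_{8}  →  sig = (2; 1)
  • {5,8}:  v_{5} + v_{8} = v_{4}  →  sig = (2; 1)
  • {7,8}:  v_{7} + v_{8} = v_{9}  →  sig = (2; 1)
  • {1,8}:  v_{1} + v_{8} = v_{2} + v_{4}  →  sig = (2; 1,1)
  • {2,3}:  v_{2} + v_{3} = v_{8} + v_{9}  →  sig = (2; 1,1)
  • {3,5}:  v_{3} + v_{5} = v_{6} + v_{8}  →  sig = (2; 1,1)
  • {6,10}:  v_{6} + v_{10} = v_{1} + v_{4}  →  sig = (2; 1,1)
  • {7,10}:  v_{7} + v_{10} = v_{1} + v_{2}  →  sig = (2; 1,1)
  • {3,10}:  v_{3} + v_{10} = v_{2} + v_{4} + v_{8}  →  sig = (2; 1,1,1)
  • {3,4}:  v_{3} + v_{4} = v_{6} + 2·v_{8}  →  sig = (2; 1,2)
  • {3,7}:  v_{3} + v_{7} = v_{6} + 2·v_{9}  →  sig = (2; 1,2)
  • {5,10}:  v_{5} + v_{10} = 2·v_{1} + v_{4}  →  sig = (2; 1,2)
  • {9,10}:  v_{9} + v_{10} = 2·v_{2} + v_{4}  →  sig = (2; 1,2)
  • {8,10}:  v_{8} + v_{10} = 2·v_{2} + 2·v_{4}  →  sig = (2; 2,2)
  • {1,2,4}:  v_{1} + v_{2} + v_{4} = v_{10}  →  sig = (3; 1)
  • {6,8,9}:  v_{6} + v_{8} + v_{9} = v_{3}  →  sig = (3; 1)

Sorted signature multiset PRS(X):
{ (2; —) ×3,  (2; 1) ×7,  (2; 1,1) ×5,  (2; 1,1,1),  (2; 1,2) ×4,  (2; 2,2),  (3; 1) ×2 }


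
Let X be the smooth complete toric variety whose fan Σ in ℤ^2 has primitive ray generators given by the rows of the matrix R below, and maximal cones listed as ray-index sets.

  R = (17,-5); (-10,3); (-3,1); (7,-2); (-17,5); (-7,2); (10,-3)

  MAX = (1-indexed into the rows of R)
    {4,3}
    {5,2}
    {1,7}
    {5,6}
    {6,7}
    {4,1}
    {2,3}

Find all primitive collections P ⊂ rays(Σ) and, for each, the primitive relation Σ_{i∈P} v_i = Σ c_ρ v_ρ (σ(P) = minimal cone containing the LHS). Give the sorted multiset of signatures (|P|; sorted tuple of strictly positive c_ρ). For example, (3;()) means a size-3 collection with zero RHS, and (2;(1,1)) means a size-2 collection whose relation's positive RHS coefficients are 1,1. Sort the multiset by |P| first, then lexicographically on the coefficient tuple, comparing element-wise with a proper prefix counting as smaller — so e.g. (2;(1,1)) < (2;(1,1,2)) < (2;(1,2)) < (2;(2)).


The 14 primitive collections of Σ (r=7, n=2):

  P={1,5}:  v_{1} + v_{5} = 0 ; sig = (2;())
  P={2,7}:  v_{2} + v_{7} = 0 ; sig = (2;())
  P={4,6}:  v_{4} + v_{6} = 0 ; sig = (2;())
  P={1,2}:  v_{1} + v_{2} = v_{4} ; sig = (2;(1))
  P={1,6}:  v_{1} + v_{6} = v_{7} ; sig = (2;(1))
  P={2,4}:  v_{2} + v_{4} = v_{3} ; sig = (2;(1))
  P={2,6}:  v_{2} + v_{6} = v_{5} ; sig = (2;(1))
  P={3,6}:  v_{3} + v_{6} = v_{2} ; sig = (2;(1))
  P={3,7}:  v_{3} + v_{7} = v_{4} ; sig = (2;(1))
  P={4,5}:  v_{4} + v_{5} = v_{2} ; sig = (2;(1))
  P={4,7}:  v_{4} + v_{7} = v_{1} ; sig = (2;(1))
  P={5,7}:  v_{5} + v_{7} = v_{6} ; sig = (2;(1))
  P={1,3}:  v_{1} + v_{3} = 2·v_{4} ; sig = (2;(2))
  P={3,5}:  v_{3} + v_{5} = 2·v_{2} ; sig = (2;(2))

so the primitive-relation signature multiset is
    (2;())
    (2;())
    (2;())
    (2;(1))
    (2;(1))
    (2;(1))
    (2;(1))
    (2;(1))
    (2;(1))
    (2;(1))
    (2;(1))
    (2;(1))
    (2;(2))
    (2;(2))


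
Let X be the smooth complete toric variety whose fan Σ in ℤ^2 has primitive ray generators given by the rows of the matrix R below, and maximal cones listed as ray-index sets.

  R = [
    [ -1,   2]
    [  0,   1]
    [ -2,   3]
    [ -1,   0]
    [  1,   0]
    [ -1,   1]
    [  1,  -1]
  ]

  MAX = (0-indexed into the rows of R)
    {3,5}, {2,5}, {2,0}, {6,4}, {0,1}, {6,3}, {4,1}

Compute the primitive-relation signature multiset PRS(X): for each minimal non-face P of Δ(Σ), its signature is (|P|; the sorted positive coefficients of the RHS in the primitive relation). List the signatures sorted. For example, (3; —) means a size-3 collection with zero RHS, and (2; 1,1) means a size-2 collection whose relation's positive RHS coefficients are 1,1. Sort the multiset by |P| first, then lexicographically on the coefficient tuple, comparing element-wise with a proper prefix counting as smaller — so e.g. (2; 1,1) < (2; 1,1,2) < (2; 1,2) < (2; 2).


Primitive collections (14):

  P = {3,4}:  v_{3} + v_{4} = 0 — sig = (2; —)
  P = {5,6}:  v_{5} + v_{6} = 0 — sig = (2; —)
  P = {0,5}:  v_{0} + v_{5} = v_{2} — sig = (2; 1)
  P = {0,6}:  v_{0} + v_{6} = v_{1} — sig = (2; 1)
  P = {1,3}:  v_{1} + v_{3} = v_{5} — sig = (2; 1)
  P = {1,5}:  v_{1} + v_{5} = v_{0} — sig = (2; 1)
  P = {1,6}:  v_{1} + v_{6} = v_{4} — sig = (2; 1)
  P = {2,6}:  v_{2} + v_{6} = v_{0} — sig = (2; 1)
  P = {4,5}:  v_{4} + v_{5} = v_{1} — sig = (2; 1)
  P = {2,4}:  v_{2} + v_{4} = v_{0} + v_{1} — sig = (2; 1,1)
  P = {0,3}:  v_{0} + v_{3} = 2·v_{5} — sig = (2; 2)
  P = {0,4}:  v_{0} + v_{4} = 2·v_{1} — sig = (2; 2)
  P = {1,2}:  v_{1} + v_{2} = 2·v_{0} — sig = (2; 2)
  P = {2,3}:  v_{2} + v_{3} = 3·v_{5} — sig = (2; 3)

Signatures (|P|; sorted positive RHS coefficients), sorted:
    |P|=2: 14 collections, coeffs (), (), (1), (1), (1), (1), (1), (1), (1), (1,1), (2), (2), (2), (3)


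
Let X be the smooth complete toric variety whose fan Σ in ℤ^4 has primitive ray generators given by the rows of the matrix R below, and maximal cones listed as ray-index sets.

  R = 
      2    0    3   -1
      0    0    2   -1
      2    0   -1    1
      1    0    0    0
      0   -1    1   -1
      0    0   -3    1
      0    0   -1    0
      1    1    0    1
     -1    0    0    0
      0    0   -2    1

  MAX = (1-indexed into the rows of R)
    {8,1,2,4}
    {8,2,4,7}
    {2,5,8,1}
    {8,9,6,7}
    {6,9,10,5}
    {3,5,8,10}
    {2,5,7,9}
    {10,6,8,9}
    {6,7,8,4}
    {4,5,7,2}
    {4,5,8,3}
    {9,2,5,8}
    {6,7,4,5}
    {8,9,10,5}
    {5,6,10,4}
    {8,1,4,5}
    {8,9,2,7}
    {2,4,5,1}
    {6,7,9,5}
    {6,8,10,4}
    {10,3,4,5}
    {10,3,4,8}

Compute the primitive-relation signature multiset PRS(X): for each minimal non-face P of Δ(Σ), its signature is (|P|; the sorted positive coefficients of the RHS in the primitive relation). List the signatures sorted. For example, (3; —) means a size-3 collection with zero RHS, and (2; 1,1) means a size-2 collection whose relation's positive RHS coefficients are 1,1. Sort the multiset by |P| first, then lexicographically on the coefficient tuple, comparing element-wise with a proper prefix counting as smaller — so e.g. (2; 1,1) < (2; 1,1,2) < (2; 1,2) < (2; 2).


Σ has 17 primitive collections:

  P = {2,10}:  v_{2} + v_{10} = 0  so sig = (2; —)
  P = {4,9}:  v_{4} + v_{9} = 0  so sig = (2; —)
  P = {2,6}:  v_{2} + v_{6} = v_{7}  so sig = (2; 1)
  P = {7,10}:  v_{7} + v_{10} = v_{6}  so sig = (2; 1)
  P = {1,9}:  v_{1} + v_{9} = v_{2} + v_{5} + v_{8}  so sig = (2; 1,1,1)
  P = {1,10}:  v_{1} + v_{10} = v_{4} + v_{5} + v_{8}  so sig = (2; 1,1,1)
  P = {2,3}:  v_{2} + v_{3} = v_{4} + v_{5} + v_{8}  so sig = (2; 1,1,1)
  P = {3,9}:  v_{3} + v_{9} = v_{5} + v_{8} + v_{10}  so sig = (2; 1,1,1)
  P = {1,7}:  v_{1} + v_{7} = v_{2} + 2·v_{4}  so sig = (2; 1,2)
  P = {3,7}:  v_{3} + v_{7} = 2·v_{4} + v_{10}  so sig = (2; 1,2)
  P = {1,6}:  v_{1} + v_{6} = 2·v_{4}  so sig = (2; 2)
  P = {3,6}:  v_{3} + v_{6} = 2·v_{4} + 2·v_{10}  so sig = (2; 2,2)
  P = {1,3}:  v_{1} + v_{3} = 2·v_{4} + 2·v_{5} + 2·v_{8}  so sig = (2; 2,2,2)
  P = {5,7,8}:  v_{5} + v_{7} + v_{8} = v_{4}  so sig = (3; 1)
  P = {5,6,8}:  v_{5} + v_{6} + v_{8} = v_{4} + v_{10}  so sig = (3; 1,1)
  P = {2,4,5,8}:  v_{2} + v_{4} + v_{5} + v_{8} = v_{1}  so sig = (4; 1)
  P = {4,5,8,10}:  v_{4} + v_{5} + v_{8} + v_{10} = v_{3}  so sig = (4; 1)

Hence PRS(X_Σ) =
[(2; —), (2; —), (2; 1), (2; 1), (2; 1,1,1), (2; 1,1,1), (2; 1,1,1), (2; 1,1,1), (2; 1,2), (2; 1,2), (2; 2), (2; 2,2), (2; 2,2,2), (3; 1), (3; 1,1), (4; 1), (4; 1)]


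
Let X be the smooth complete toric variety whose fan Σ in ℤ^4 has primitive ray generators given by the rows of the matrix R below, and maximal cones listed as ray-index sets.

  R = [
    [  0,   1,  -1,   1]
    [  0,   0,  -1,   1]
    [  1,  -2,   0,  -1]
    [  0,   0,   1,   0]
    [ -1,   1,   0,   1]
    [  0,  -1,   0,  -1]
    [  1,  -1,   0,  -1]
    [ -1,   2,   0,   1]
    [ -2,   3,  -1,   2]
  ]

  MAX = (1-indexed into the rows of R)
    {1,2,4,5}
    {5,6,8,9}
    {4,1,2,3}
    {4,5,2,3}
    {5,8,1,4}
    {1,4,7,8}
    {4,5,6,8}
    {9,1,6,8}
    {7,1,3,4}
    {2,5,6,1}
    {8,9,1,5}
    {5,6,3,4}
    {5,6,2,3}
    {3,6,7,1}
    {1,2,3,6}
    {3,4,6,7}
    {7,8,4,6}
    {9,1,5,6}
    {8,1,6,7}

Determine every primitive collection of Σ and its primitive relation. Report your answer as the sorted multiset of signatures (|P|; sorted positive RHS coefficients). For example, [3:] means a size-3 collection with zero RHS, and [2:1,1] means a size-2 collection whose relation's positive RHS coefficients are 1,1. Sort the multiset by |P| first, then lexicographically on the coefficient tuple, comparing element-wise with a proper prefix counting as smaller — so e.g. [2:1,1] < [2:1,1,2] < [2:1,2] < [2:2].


Δ(Σ) — 9 vertices, 12 min non-faces:

  P = {3,8}:  v_{3} + v_{8} = 0  ⇒ sig = [2:]
  P = {5,7}:  v_{5} + v_{7} = 0  ⇒ sig = [2:]
  P = {2,7}:  v_{2} + v_{7} = v_{1} + v_{3}  ⇒ sig = [2:1,1]
  P = {2,8}:  v_{2} + v_{8} = v_{1} + v_{5}  ⇒ sig = [2:1,1]
  P = {4,9}:  v_{4} + v_{9} = v_{5} + v_{8}  ⇒ sig = [2:1,1]
  P = {3,9}:  v_{3} + v_{9} = v_{1} + v_{5} + v_{6}  ⇒ sig = [2:1,1,1]
  P = {7,9}:  v_{7} + v_{9} = v_{1} + v_{6} + v_{8}  ⇒ sig = [2:1,1,1]
  P = {2,9}:  v_{2} + v_{9} = 2·v_{1} + 2·v_{5} + v_{6}  ⇒ sig = [2:1,2,2]
  P = {1,4,6}:  v_{1} + v_{4} + v_{6} = 0  ⇒ sig = [3:]
  P = {1,3,5}:  v_{1} + v_{3} + v_{5} = v_{2}  ⇒ sig = [3:1]
  P = {2,4,6}:  v_{2} + v_{4} + v_{6} = v_{3} + v_{5}  ⇒ sig = [3:1,1]
  P = {1,5,6,8}:  v_{1} + v_{5} + v_{6} + v_{8} = v_{9}  ⇒ sig = [4:1]

Signatures (|P|; sorted positive RHS coefficients), sorted:
    [2:]
    [2:]
    [2:1,1]
    [2:1,1]
    [2:1,1]
    [2:1,1,1]
    [2:1,1,1]
    [2:1,2,2]
    [3:]
    [3:1]
    [3:1,1]
    [4:1]


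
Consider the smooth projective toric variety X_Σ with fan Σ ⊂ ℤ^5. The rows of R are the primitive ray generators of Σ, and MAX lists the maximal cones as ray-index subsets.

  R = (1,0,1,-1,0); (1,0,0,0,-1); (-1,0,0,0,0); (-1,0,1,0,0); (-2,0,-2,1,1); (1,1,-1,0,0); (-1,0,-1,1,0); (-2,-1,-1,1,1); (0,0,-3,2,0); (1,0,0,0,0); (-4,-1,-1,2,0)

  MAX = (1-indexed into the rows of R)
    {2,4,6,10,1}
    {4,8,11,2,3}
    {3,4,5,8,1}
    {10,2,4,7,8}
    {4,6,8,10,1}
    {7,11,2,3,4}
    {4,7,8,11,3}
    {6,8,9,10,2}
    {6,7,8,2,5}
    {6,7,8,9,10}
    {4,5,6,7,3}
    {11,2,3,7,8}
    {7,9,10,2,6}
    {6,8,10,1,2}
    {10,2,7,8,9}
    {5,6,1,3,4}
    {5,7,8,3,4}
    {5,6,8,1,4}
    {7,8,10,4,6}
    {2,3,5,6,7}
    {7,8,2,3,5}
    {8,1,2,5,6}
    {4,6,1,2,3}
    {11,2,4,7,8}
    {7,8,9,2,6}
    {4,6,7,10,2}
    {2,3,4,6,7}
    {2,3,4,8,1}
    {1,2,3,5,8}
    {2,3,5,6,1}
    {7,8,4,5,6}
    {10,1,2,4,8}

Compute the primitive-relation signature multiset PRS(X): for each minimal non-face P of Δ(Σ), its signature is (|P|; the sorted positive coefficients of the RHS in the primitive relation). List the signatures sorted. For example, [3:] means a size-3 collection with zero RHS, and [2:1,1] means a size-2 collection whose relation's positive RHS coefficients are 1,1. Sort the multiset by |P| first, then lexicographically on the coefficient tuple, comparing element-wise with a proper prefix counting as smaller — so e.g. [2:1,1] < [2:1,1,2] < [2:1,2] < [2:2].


The 17 primitive collections of Σ (r=11, n=5):

  P={1,7}:  v_{1} + v_{7} = 0  so sig = [2:]
  P={3,10}:  v_{3} + v_{10} = 0  so sig = [2:]
  P={5,10}:  v_{5} + v_{10} = v_{6} + v_{8}  so sig = [2:1,1]
  P={1,9}:  v_{1} + v_{9} = v_{2} + v_{6} + v_{8} + v_{10}  so sig = [2:1,1,1,1]
  P={1,11}:  v_{1} + v_{11} = v_{2} + v_{3} + v_{4} + v_{8}  so sig = [2:1,1,1,1]
  P={3,9}:  v_{3} + v_{9} = v_{2} + v_{6} + v_{7} + v_{8}  so sig = [2:1,1,1,1]
  P={10,11}:  v_{10} + v_{11} = v_{2} + v_{4} + v_{7} + v_{8}  so sig = [2:1,1,1,1]
  P={5,9}:  v_{5} + v_{9} = v_{2} + 2·v_{6} + v_{7} + 2·v_{8}  so sig = [2:1,1,2,2]
  P={9,11}:  v_{9} + v_{11} = v_{2} + 3·v_{7} + v_{8}  so sig = [2:1,1,3]
  P={4,9}:  v_{4} + v_{9} = 2·v_{7} + v_{10}  so sig = [2:1,2]
  P={6,11}:  v_{6} + v_{11} = v_{3} + 2·v_{7}  so sig = [2:1,2]
  P={5,11}:  v_{5} + v_{11} = 2·v_{3} + 2·v_{7} + v_{8}  so sig = [2:1,2,2]
  P={3,6,8}:  v_{3} + v_{6} + v_{8} = v_{5}  so sig = [3:1]
  P={2,4,5}:  v_{2} + v_{4} + v_{5} = v_{3} + v_{7}  so sig = [3:1,1]
  P={2,4,6,8}:  v_{2} + v_{4} + v_{6} + v_{8} = v_{7}  so sig = [4:1]
  P={2,3,4,7,8}:  v_{2} + v_{3} + v_{4} + v_{7} + v_{8} = v_{11}  so sig = [5:1]
  P={2,6,7,8,10}:  v_{2} + v_{6} + v_{7} + v_{8} + v_{10} = v_{9}  so sig = [5:1]

so the primitive-relation signature multiset is
    |P|=2: 12 collections, coeffs (), (), (1,1), (1,1,1,1), (1,1,1,1), (1,1,1,1), (1,1,1,1), (1,1,2,2), (1,1,3), (1,2), (1,2), (1,2,2)
    |P|=3: 2 collections, coeffs (1), (1,1)
    |P|=4: 1 collection, coeffs (1)
    |P|=5: 2 collections, coeffs (1), (1)
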